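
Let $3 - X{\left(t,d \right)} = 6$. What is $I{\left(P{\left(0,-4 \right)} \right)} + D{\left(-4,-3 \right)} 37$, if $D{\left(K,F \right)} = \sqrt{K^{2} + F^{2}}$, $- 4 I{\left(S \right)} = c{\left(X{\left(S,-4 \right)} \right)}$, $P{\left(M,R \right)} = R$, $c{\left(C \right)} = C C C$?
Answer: $\frac{767}{4} \approx 191.75$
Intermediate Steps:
$X{\left(t,d \right)} = -3$ ($X{\left(t,d \right)} = 3 - 6 = -3$)
$c{\left(C \right)} = C^{3}$ ($c{\left(C \right)} = C^{2} C = C^{3}$)
$I{\left(S \right)} = \frac{27}{4}$ ($I{\left(S \right)} = - \frac{\left(-3\right)^{3}}{4} = \left(- \frac{1}{4}\right) \left(-27\right) = \frac{27}{4}$)
$D{\left(K,F \right)} = \sqrt{F^{2} + K^{2}}$
$I{\left(P{\left(0,-4 \right)} \right)} + D{\left(-4,-3 \right)} 37 = \frac{27}{4} + \sqrt{\left(-3\right)^{2} + \left(-4\right)^{2}} \cdot 37 = \frac{27}{4} + \sqrt{9 + 16} \cdot 37 = \frac{27}{4} + \sqrt{25} \cdot 37 = \frac{27}{4} + 5 \cdot 37 = \frac{27}{4} + 185 = \frac{767}{4}$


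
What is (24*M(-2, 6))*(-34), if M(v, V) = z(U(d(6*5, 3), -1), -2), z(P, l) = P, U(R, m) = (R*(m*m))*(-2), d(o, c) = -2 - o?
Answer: -52224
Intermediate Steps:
U(R, m) = -2*R*m**2 (U(R, m) = (R*m**2)*(-2) = -2*R*m**2)
M(v, V) = 64 (M(v, V) = -2*(-2 - 6*5)*(-1)**2 = -2*(-2 - 1*30)*1 = -2*(-2 - 30)*1 = -2*(-32)*1 = 64)
(24*M(-2, 6))*(-34) = (24*64)*(-34) = 1536*(-34) = -52224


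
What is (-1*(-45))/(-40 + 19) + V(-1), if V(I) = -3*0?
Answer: -15/7 ≈ -2.1429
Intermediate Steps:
V(I) = 0
(-1*(-45))/(-40 + 19) + V(-1) = (-1*(-45))/(-40 + 19) + 0 = 45/(-21) + 0 = 45*(-1/21) + 0 = -15/7 + 0 = -15/7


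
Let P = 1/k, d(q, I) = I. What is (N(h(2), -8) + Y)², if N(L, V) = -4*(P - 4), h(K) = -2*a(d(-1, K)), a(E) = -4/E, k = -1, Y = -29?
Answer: 81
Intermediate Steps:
P = -1 (P = 1/(-1) = -1)
h(K) = 8/K (h(K) = -(-8)/K = 8/K)
N(L, V) = 20 (N(L, V) = -4*(-1 - 4) = -4*(-5) = 20)
(N(h(2), -8) + Y)² = (20 - 29)² = (-9)² = 81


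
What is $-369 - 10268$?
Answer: $-10637$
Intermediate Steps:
$-369 - 10268 = -10637$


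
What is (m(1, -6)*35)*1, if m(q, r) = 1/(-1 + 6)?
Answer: 7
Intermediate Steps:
m(q, r) = ⅕ (m(q, r) = 1/5 = ⅕)
(m(1, -6)*35)*1 = ((⅕)*35)*1 = 7*1 = 7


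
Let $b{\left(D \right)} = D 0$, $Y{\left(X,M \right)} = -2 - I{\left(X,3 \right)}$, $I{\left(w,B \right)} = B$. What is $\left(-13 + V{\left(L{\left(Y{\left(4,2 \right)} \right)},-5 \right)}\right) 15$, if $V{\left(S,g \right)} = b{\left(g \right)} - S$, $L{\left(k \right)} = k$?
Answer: $-120$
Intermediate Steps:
$Y{\left(X,M \right)} = -5$ ($Y{\left(X,M \right)} = -2 - 3 = -5$)
$b{\left(D \right)} = 0$
$V{\left(S,g \right)} = - S$ ($V{\left(S,g \right)} = 0 - S = - S$)
$\left(-13 + V{\left(L{\left(Y{\left(4,2 \right)} \right)},-5 \right)}\right) 15 = \left(-13 - -5\right) 15 = \left(-13 + 5\right) 15 = \left(-8\right) 15 = -120$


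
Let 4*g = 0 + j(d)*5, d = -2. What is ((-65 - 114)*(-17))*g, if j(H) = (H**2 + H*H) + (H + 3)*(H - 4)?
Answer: 15215/2 ≈ 7607.5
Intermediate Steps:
j(H) = 2*H**2 + (-4 + H)*(3 + H) (j(H) = (H**2 + H**2) + (3 + H)*(-4 + H) = 2*H**2 + (-4 + H)*(3 + H))
g = 5/2 (g = (0 + (-12 - 1*(-2) + 3*(-2)**2)*5)/4 = (0 + (-12 + 2 + 3*4)*5)/4 = (0 + (-12 + 2 + 12)*5)/4 = (0 + 2*5)/4 = (0 + 10)/4 = (1/4)*10 = 5/2 ≈ 2.5000)
((-65 - 114)*(-17))*g = ((-65 - 114)*(-17))*(5/2) = -179*(-17)*(5/2) = 3043*(5/2) = 15215/2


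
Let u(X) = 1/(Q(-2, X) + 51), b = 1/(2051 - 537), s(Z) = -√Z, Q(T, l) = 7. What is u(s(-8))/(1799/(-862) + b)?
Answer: -326267/39480948 ≈ -0.0082639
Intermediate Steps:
b = 1/1514 ≈ 0.00066050
u(X) = 1/58 (u(X) = 1/(7 + 51) = 1/58)
u(s(-8))/(1799/(-862) + b) = 1/(58*(1799/(-862) + 1/1514)) = 1/(58*(1799*(-1/862) + 1/1514)) = 1/(58*(-1799/862 + 1/1514)) = 1/(58*(-680706/326267)) = (1/58)*(-326267/680706) = -326267/39480948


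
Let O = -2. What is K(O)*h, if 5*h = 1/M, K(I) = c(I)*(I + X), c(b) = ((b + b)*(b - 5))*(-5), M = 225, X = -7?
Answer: 28/25 ≈ 1.1200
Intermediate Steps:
c(b) = -10*b*(-5 + b) (c(b) = ((2*b)*(-5 + b))*(-5) = (2*b*(-5 + b))*(-5) = -10*b*(-5 + b))
K(I) = 10*I*(-7 + I)*(5 - I) (K(I) = (10*I*(5 - I))*(I - 7) = (10*I*(5 - I))*(-7 + I) = 10*I*(-7 + I)*(5 - I))
h = 1/1125 (h = (⅕)/225 = (⅕)*(1/225) = 1/1125 ≈ 0.00088889)
K(O)*h = -10*(-2)*(-7 - 2)*(-5 - 2)*(1/1125) = -10*(-2)*(-9)*(-7)*(1/1125) = 1260*(1/1125) = 28/25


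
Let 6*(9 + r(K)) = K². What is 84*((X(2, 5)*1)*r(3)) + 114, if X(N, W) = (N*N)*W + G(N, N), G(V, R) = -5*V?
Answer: -6186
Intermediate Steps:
X(N, W) = -5*N + W*N² (X(N, W) = (N*N)*W - 5*N = N²*W - 5*N = W*N² - 5*N = -5*N + W*N²)
r(K) = -9 + K²/6
84*((X(2, 5)*1)*r(3)) + 114 = 84*(((2*(-5 + 2*5))*1)*(-9 + (⅙)*3²)) + 114 = 84*(((2*(-5 + 10))*1)*(-9 + (⅙)*9)) + 114 = 84*(((2*5)*1)*(-9 + 3/2)) + 114 = 84*((10*1)*(-15/2)) + 114 = 84*(10*(-15/2)) + 114 = 84*(-75) + 114 = -6300 + 114 = -6186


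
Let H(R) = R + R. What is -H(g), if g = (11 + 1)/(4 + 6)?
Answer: -12/5 ≈ -2.4000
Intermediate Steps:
g = 6/5 (g = 12/10 = 12*(⅒) = 6/5 ≈ 1.2000)
H(R) = 2*R
-H(g) = -2*6/5 = -1*12/5 = -12/5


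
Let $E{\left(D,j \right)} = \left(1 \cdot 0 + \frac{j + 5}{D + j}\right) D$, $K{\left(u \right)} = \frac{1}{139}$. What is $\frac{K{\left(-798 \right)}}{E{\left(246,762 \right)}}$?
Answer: $\frac{168}{4371133} \approx 3.8434 \cdot 10^{-5}$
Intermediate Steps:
$K{\left(u \right)} = \frac{1}{139}$
$E{\left(D,j \right)} = \frac{D \left(5 + j\right)}{D + j}$ ($E{\left(D,j \right)} = \left(0 + \frac{5 + j}{D + j}\right) D = \frac{5 + j}{D + j} D = \frac{D \left(5 + j\right)}{D + j}$)
$\frac{K{\left(-798 \right)}}{E{\left(246,762 \right)}} = \frac{1}{139 \frac{246 \left(5 + 762\right)}{246 + 762}} = \frac{1}{139 \cdot 246 \cdot \frac{1}{1008} \cdot 767} = \frac{1}{139 \cdot \frac{31447}{168}} = \frac{1}{139} \cdot \frac{168}{31447} = \frac{168}{4371133}$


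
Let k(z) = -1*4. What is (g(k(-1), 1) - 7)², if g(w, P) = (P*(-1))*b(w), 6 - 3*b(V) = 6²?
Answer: 9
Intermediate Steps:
b(V) = -10 (b(V) = 2 - ⅓*6² = 2 - ⅓*36 = 2 - 12 = -10)
k(z) = -4
g(w, P) = 10*P (g(w, P) = (P*(-1))*(-10) = -P*(-10) = 10*P)
(g(k(-1), 1) - 7)² = (10*1 - 7)² = (10 - 7)² = 3² = 9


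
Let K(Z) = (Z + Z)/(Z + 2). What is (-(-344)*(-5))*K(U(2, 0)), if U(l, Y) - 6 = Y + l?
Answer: -2752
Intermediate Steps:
U(l, Y) = 6 + Y + l (U(l, Y) = 6 + (Y + l) = 6 + Y + l)
K(Z) = 2*Z/(2 + Z) (K(Z) = (2*Z)/(2 + Z) = 2*Z/(2 + Z))
(-(-344)*(-5))*K(U(2, 0)) = (-(-344)*(-5))*(2*(6 + 0 + 2)/(2 + (6 + 0 + 2))) = (-43*40)*(2*8/(2 + 8)) = -3440*8/10 = -1720*8/5 = -2752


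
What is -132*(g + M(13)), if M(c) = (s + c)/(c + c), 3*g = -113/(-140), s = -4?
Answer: -36949/455 ≈ -81.207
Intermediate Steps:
g = 113/420 (g = (-113/(-140))/3 = (-113*(-1/140))/3 = (1/3)*(113/140) = 113/420 ≈ 0.26905)
M(c) = (-4 + c)/(2*c) (M(c) = (-4 + c)/(c + c) = (-4 + c)/((2*c)) = (-4 + c)*(1/(2*c)) = (-4 + c)/(2*c))
-132*(g + M(13)) = -132*(113/420 + (1/2)*(-4 + 13)/13) = -132*(113/420 + (1/2)*(1/13)*9) = -132*(113/420 + 9/26) = -132*3359/5460 = -36949/455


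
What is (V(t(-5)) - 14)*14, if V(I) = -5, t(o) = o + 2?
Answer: -266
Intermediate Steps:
t(o) = 2 + o
(V(t(-5)) - 14)*14 = (-5 - 14)*14 = -19*14 = -266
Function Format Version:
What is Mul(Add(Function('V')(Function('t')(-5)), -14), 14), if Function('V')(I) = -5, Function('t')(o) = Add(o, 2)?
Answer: -266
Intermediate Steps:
Function('t')(o) = Add(2, o)
Mul(Add(Function('V')(Function('t')(-5)), -14), 14) = Mul(Add(-5, -14), 14) = Mul(-19, 14) = -266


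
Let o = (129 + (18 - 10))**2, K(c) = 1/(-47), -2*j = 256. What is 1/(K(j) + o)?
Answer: 47/882142 ≈ 5.3279e-5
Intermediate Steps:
j = -128 (j = -1/2*256 = -128)
K(c) = -1/47
o = 18769 (o = (129 + 8)**2 = 137**2 = 18769)
1/(K(j) + o) = 1/(-1/47 + 18769) = 1/(882142/47) = 47/882142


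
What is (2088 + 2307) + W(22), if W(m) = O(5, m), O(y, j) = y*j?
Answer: 4505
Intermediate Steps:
O(y, j) = j*y
W(m) = 5*m (W(m) = m*5 = 5*m)
(2088 + 2307) + W(22) = (2088 + 2307) + 5*22 = 4395 + 110 = 4505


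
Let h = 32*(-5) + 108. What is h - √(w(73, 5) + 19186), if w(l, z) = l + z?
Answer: -52 - 8*√301 ≈ -190.79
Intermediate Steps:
h = -52 (h = -160 + 108 = -52)
h - √(w(73, 5) + 19186) = -52 - √((73 + 5) + 19186) = -52 - √(78 + 19186) = -52 - √19264 = -52 - 8*√301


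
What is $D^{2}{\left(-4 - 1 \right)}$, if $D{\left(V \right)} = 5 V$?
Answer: $625$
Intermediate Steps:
$D^{2}{\left(-4 - 1 \right)} = \left(5 \left(-4 - 1\right)\right)^{2} = \left(5 \left(-5\right)\right)^{2} = \left(-25\right)^{2} = 625$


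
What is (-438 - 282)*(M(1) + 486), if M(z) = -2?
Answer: -348480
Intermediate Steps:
(-438 - 282)*(M(1) + 486) = (-438 - 282)*(-2 + 486) = -720*484 = -348480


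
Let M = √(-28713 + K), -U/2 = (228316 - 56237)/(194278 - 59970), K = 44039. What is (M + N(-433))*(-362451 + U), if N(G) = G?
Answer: 10539309428789/67154 - 24340206533*√15326/67154 ≈ 1.1207e+8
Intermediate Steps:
U = -172079/67154 (U = -2*(228316 - 56237)/(194278 - 59970) = -344158/134308 = -2*172079/134308 = -172079/67154 ≈ -2.5625)
M = √15326 (M = √(-28713 + 44039) = √15326 ≈ 123.80)
(M + N(-433))*(-362451 + U) = (√15326 - 433)*(-362451 - 172079/67154) = (-433 + √15326)*(-24340206533/67154) = 10539309428789/67154 - 24340206533*√15326/67154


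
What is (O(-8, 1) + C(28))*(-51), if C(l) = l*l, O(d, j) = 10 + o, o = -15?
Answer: -39729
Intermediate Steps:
O(d, j) = -5 (O(d, j) = 10 - 15 = -5)
C(l) = l²
(O(-8, 1) + C(28))*(-51) = (-5 + 28²)*(-51) = (-5 + 784)*(-51) = 779*(-51) = -39729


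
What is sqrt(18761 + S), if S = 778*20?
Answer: sqrt(34321) ≈ 185.26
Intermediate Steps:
S = 15560
sqrt(18761 + S) = sqrt(18761 + 15560) = sqrt(34321)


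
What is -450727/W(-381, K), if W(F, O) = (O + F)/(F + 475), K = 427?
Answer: -21184169/23 ≈ -9.2105e+5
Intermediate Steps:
W(F, O) = (F + O)/(475 + F)
-450727/W(-381, K) = -450727*(475 - 381)/(-381 + 427) = -450727/(46/94) = -450727/((1/94)*46) = -450727/23/47 = -450727*47/23 = -21184169/23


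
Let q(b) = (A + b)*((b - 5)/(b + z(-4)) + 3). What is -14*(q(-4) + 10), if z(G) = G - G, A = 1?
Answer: 161/2 ≈ 80.500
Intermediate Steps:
z(G) = 0
q(b) = (1 + b)*(3 + (-5 + b)/b) (q(b) = (1 + b)*((b - 5)/(b + 0) + 3) = (1 + b)*((-5 + b)/b + 3) = (1 + b)*(3 + (-5 + b)/b))
-14*(q(-4) + 10) = -14*((-1 - 5/(-4) + 4*(-4)) + 10) = -14*((-1 - 5*(-¼) - 16) + 10) = -14*((-1 + 5/4 - 16) + 10) = -14*(-63/4 + 10) = -14*(-23/4) = 161/2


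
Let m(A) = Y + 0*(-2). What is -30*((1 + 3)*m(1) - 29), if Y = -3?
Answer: 1230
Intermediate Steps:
m(A) = -3 (m(A) = -3 + 0*(-2) = -3 + 0 = -3)
-30*((1 + 3)*m(1) - 29) = -30*((1 + 3)*(-3) - 29) = -30*(4*(-3) - 29) = -30*(-12 - 29) = -30*(-41) = 1230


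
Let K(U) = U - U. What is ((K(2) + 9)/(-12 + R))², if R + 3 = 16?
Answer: 81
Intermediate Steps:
R = 13 (R = -3 + 16 = 13)
K(U) = 0
((K(2) + 9)/(-12 + R))² = ((0 + 9)/(-12 + 13))² = (9/1)² = (9*1)² = 9² = 81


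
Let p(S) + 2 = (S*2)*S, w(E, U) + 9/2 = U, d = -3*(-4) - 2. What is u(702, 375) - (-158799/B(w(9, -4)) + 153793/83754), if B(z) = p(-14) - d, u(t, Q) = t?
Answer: 17791913573/15913260 ≈ 1118.1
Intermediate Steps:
d = 10 (d = 12 - 2 = 10)
w(E, U) = -9/2 + U
p(S) = -2 + 2*S**2 (p(S) = -2 + (S*2)*S = -2 + (2*S)*S = -2 + 2*S**2)
B(z) = 380 (B(z) = (-2 + 2*(-14)**2) - 1*10 = (-2 + 2*196) - 10 = (-2 + 392) - 10 = 390 - 10 = 380)
u(702, 375) - (-158799/B(w(9, -4)) + 153793/83754) = 702 - (-158799/380 + 153793/83754) = 702 - 1*(-6620805053/15913260) = 702 + 6620805053/15913260 = 17791913573/15913260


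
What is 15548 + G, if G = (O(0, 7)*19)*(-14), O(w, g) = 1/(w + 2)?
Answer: 15415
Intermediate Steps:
O(w, g) = 1/(2 + w)
G = -133 (G = (19/(2 + 0))*(-14) = (19/2)*(-14) = -133)
15548 + G = 15548 - 133 = 15415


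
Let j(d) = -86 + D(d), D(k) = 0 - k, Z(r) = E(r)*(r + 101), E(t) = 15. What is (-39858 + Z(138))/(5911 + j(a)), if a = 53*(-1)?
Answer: -36273/5878 ≈ -6.1710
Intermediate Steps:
a = -53
Z(r) = 1515 + 15*r (Z(r) = 15*(r + 101) = 15*(101 + r) = 1515 + 15*r)
D(k) = -k
j(d) = -86 - d
(-39858 + Z(138))/(5911 + j(a)) = (-39858 + (1515 + 15*138))/(5911 + (-86 - 1*(-53))) = (-39858 + (1515 + 2070))/(5911 + (-86 + 53)) = (-39858 + 3585)/(5911 - 33) = -36273/5878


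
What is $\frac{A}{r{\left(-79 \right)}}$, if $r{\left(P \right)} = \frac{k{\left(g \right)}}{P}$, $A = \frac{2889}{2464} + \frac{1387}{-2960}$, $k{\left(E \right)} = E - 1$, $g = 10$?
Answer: $- \frac{25348493}{4102560} \approx -6.1787$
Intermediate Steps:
$k{\left(E \right)} = -1 + E$
$A = \frac{320867}{455840}$ ($A = 2889 \cdot \frac{1}{2464} + 1387 \left(- \frac{1}{2960}\right) = \frac{2889}{2464} - \frac{1387}{2960} = \frac{320867}{455840} \approx 0.7039$)
$r{\left(P \right)} = \frac{9}{P}$ ($r{\left(P \right)} = \frac{-1 + 10}{P} = \frac{9}{P}$)
$\frac{A}{r{\left(-79 \right)}} = \frac{320867}{455840 \frac{9}{-79}} = \frac{320867}{455840 \cdot 9 \left(- \frac{1}{79}\right)} = \frac{320867}{455840 \left(- \frac{9}{79}\right)} = \frac{320867}{455840} \left(- \frac{79}{9}\right) = - \frac{25348493}{4102560}$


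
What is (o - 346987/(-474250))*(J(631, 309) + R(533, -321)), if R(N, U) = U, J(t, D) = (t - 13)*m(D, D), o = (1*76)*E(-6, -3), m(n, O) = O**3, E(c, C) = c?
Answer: -3936757837074462213/474250 ≈ -8.3010e+12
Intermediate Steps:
o = -456 (o = (1*76)*(-6) = 76*(-6) = -456)
J(t, D) = D**3*(-13 + t) (J(t, D) = (t - 13)*D**3 = (-13 + t)*D**3 = D**3*(-13 + t))
(o - 346987/(-474250))*(J(631, 309) + R(533, -321)) = (-456 - 346987/(-474250))*(309**3*(-13 + 631) - 321) = (-456 - 346987*(-1/474250))*(29503629*618 - 321) = (-456 + 346987/474250)*(18233242722 - 321) = -215911013/474250*18233242401 = -3936757837074462213/474250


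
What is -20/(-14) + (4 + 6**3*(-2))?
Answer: -2986/7 ≈ -426.57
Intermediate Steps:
-20/(-14) + (4 + 6**3*(-2)) = -1/14*(-20) + (4 + 216*(-2)) = 10/7 + (4 - 432) = 10/7 - 428 = -2986/7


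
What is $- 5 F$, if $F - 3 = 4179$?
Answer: $-20910$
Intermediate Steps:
$F = 4182$ ($F = 3 + 4179 = 4182$)
$- 5 F = \left(-5\right) 4182 = -20910$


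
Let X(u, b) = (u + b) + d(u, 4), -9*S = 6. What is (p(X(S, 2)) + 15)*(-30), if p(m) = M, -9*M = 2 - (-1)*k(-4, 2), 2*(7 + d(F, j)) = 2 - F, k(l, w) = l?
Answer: -1370/3 ≈ -456.67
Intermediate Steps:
S = -⅔ (S = -⅑*6 = -⅔ ≈ -0.66667)
d(F, j) = -6 - F/2 (d(F, j) = -7 + (2 - F)/2 = -7 + (1 - F/2) = -6 - F/2)
X(u, b) = -6 + b + u/2 (X(u, b) = (u + b) + (-6 - u/2) = (b + u) + (-6 - u/2) = -6 + b + u/2)
M = 2/9 (M = -(2 - (-1)*(-4))/9 = -(2 - 1*4)/9 = -(2 - 4)/9 = -⅑*(-2) = 2/9 ≈ 0.22222)
p(m) = 2/9
(p(X(S, 2)) + 15)*(-30) = (2/9 + 15)*(-30) = (137/9)*(-30) = -1370/3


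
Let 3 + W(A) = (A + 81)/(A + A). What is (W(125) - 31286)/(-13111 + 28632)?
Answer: -3911022/1940125 ≈ -2.0159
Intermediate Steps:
W(A) = -3 + (81 + A)/(2*A) (W(A) = -3 + (A + 81)/(A + A) = -3 + (81 + A)/((2*A)) = -3 + (81 + A)*(1/(2*A)) = -3 + (81 + A)/(2*A))
(W(125) - 31286)/(-13111 + 28632) = ((½)*(81 - 5*125)/125 - 31286)/(-13111 + 28632) = ((½)*(1/125)*(81 - 625) - 31286)/15521 = ((½)*(1/125)*(-544) - 31286)*(1/15521) = (-272/125 - 31286)*(1/15521) = -3911022/125*1/15521 = -3911022/1940125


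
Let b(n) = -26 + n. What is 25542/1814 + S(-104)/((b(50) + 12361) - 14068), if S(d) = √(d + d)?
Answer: 12771/907 - 4*I*√13/1683 ≈ 14.08 - 0.0085693*I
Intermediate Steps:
S(d) = √2*√d (S(d) = √(2*d) = √2*√d)
25542/1814 + S(-104)/((b(50) + 12361) - 14068) = 25542/1814 + (√2*√(-104))/(((-26 + 50) + 12361) - 14068) = 25542*(1/1814) + (√2*(2*I*√26))/((24 + 12361) - 14068) = 12771/907 + (4*I*√13)/(12385 - 14068) = 12771/907 + (4*I*√13)/(-1683) = 12771/907 + (4*I*√13)*(-1/1683) = 12771/907 - 4*I*√13/1683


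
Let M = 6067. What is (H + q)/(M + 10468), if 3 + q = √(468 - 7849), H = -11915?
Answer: -11918/16535 + 11*I*√61/16535 ≈ -0.72077 + 0.0051958*I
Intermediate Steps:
q = -3 + 11*I*√61 (q = -3 + √(468 - 7849) = -3 + √(-7381) = -3 + 11*I*√61 ≈ -3.0 + 85.913*I)
(H + q)/(M + 10468) = (-11915 + (-3 + 11*I*√61))/(6067 + 10468) = (-11918 + 11*I*√61)/16535 = (-11918 + 11*I*√61)*(1/16535) = -11918/16535 + 11*I*√61/16535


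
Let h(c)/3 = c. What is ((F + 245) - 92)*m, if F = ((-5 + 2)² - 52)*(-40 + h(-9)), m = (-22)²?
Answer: 1468456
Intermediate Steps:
h(c) = 3*c
m = 484
F = 2881 (F = ((-5 + 2)² - 52)*(-40 + 3*(-9)) = ((-3)² - 52)*(-40 - 27) = (9 - 52)*(-67) = -43*(-67) = 2881)
((F + 245) - 92)*m = ((2881 + 245) - 92)*484 = (3126 - 92)*484 = 3034*484 = 1468456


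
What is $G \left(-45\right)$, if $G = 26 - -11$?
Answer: $-1665$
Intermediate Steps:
$G = 37$ ($G = 26 + 11 = 37$)
$G \left(-45\right) = 37 \left(-45\right) = -1665$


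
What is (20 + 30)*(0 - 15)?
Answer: -750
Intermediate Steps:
(20 + 30)*(0 - 15) = 50*(-15) = -750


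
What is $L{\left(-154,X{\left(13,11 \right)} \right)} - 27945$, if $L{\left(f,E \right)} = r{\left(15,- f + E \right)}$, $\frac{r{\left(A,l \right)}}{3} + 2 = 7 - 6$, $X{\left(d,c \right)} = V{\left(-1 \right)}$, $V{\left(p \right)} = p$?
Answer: $-27948$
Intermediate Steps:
$X{\left(d,c \right)} = -1$
$r{\left(A,l \right)} = -3$ ($r{\left(A,l \right)} = -6 + 3 \left(7 - 6\right) = -6 + 3 \cdot 1 = -6 + 3 = -3$)
$L{\left(f,E \right)} = -3$
$L{\left(-154,X{\left(13,11 \right)} \right)} - 27945 = -3 - 27945 = -27948$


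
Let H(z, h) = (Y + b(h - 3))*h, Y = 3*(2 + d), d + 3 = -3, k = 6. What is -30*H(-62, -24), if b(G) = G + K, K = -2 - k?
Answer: -33840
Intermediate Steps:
d = -6 (d = -3 - 3 = -6)
K = -8 (K = -2 - 1*6 = -2 - 6 = -8)
Y = -12 (Y = 3*(2 - 6) = 3*(-4) = -12)
b(G) = -8 + G (b(G) = G - 8 = -8 + G)
H(z, h) = h*(-23 + h) (H(z, h) = (-12 + (-8 + (h - 3)))*h = (-12 + (-8 + (-3 + h)))*h = (-12 + (-11 + h))*h = (-23 + h)*h = h*(-23 + h))
-30*H(-62, -24) = -(-720)*(-23 - 24) = -(-720)*(-47) = -30*1128 = -33840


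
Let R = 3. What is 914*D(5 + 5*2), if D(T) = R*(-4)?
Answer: -10968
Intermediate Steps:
D(T) = -12 (D(T) = 3*(-4) = -12)
914*D(5 + 5*2) = 914*(-12) = -10968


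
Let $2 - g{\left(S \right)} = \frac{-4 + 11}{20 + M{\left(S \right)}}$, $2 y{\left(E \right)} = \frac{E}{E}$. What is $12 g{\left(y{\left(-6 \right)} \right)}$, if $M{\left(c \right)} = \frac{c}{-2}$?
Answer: $\frac{1560}{79} \approx 19.747$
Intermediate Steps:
$M{\left(c \right)} = - \frac{c}{2}$ ($M{\left(c \right)} = c \left(- \frac{1}{2}\right) = - \frac{c}{2}$)
$y{\left(E \right)} = \frac{1}{2}$ ($y{\left(E \right)} = \frac{E \frac{1}{E}}{2} = \frac{1}{2} \cdot 1 = \frac{1}{2}$)
$g{\left(S \right)} = 2 - \frac{7}{20 - \frac{S}{2}}$ ($g{\left(S \right)} = 2 - \frac{-4 + 11}{20 - \frac{S}{2}} = 2 - \frac{7}{20 - \frac{S}{2}}$)
$12 g{\left(y{\left(-6 \right)} \right)} = 12 \frac{2 \left(-33 + \frac{1}{2}\right)}{-40 + \frac{1}{2}} = 12 \cdot 2 \frac{1}{- \frac{79}{2}} \left(- \frac{65}{2}\right) = 12 \cdot 2 \left(- \frac{2}{79}\right) \left(- \frac{65}{2}\right) = 12 \cdot \frac{130}{79} = \frac{1560}{79}$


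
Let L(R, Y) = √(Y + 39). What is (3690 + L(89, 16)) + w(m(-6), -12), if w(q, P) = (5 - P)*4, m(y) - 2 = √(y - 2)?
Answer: 3758 + √55 ≈ 3765.4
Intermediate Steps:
m(y) = 2 + √(-2 + y) (m(y) = 2 + √(y - 2) = 2 + √(-2 + y))
w(q, P) = 20 - 4*P
L(R, Y) = √(39 + Y)
(3690 + L(89, 16)) + w(m(-6), -12) = (3690 + √(39 + 16)) + (20 - 4*(-12)) = (3690 + √55) + (20 + 48) = (3690 + √55) + 68 = 3758 + √55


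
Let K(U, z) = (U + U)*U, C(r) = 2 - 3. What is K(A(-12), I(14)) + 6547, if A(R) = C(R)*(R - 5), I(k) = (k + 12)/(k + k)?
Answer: 7125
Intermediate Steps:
C(r) = -1
I(k) = (12 + k)/(2*k) (I(k) = (12 + k)/((2*k)) = (12 + k)*(1/(2*k)) = (12 + k)/(2*k))
A(R) = 5 - R (A(R) = -(R - 5) = -(-5 + R) = 5 - R)
K(U, z) = 2*U² (K(U, z) = (2*U)*U = 2*U²)
K(A(-12), I(14)) + 6547 = 2*(5 - 1*(-12))² + 6547 = 2*(5 + 12)² + 6547 = 2*17² + 6547 = 2*289 + 6547 = 578 + 6547 = 7125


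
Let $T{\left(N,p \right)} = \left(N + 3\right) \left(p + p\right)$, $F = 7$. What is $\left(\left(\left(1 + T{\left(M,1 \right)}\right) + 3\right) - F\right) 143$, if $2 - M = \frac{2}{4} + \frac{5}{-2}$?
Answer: $1573$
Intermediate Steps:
$M = 4$ ($M = 2 - \left(\frac{2}{4} + \frac{5}{-2}\right) = 2 - \left(2 \cdot \frac{1}{4} + 5 \left(- \frac{1}{2}\right)\right) = 2 - \left(\frac{1}{2} - \frac{5}{2}\right) = 2 - -2 = 2 + 2 = 4$)
$T{\left(N,p \right)} = 2 p \left(3 + N\right)$ ($T{\left(N,p \right)} = \left(3 + N\right) 2 p = 2 p \left(3 + N\right)$)
$\left(\left(\left(1 + T{\left(M,1 \right)}\right) + 3\right) - F\right) 143 = \left(\left(\left(1 + 2 \cdot 1 \left(3 + 4\right)\right) + 3\right) - 7\right) 143 = \left(\left(\left(1 + 2 \cdot 1 \cdot 7\right) + 3\right) - 7\right) 143 = \left(\left(\left(1 + 14\right) + 3\right) - 7\right) 143 = \left(\left(15 + 3\right) - 7\right) 143 = \left(18 - 7\right) 143 = 11 \cdot 143 = 1573$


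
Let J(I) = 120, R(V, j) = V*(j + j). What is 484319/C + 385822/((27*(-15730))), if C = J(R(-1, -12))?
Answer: 1370992159/339768 ≈ 4035.1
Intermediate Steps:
R(V, j) = 2*V*j (R(V, j) = V*(2*j) = 2*V*j)
C = 120
484319/C + 385822/((27*(-15730))) = 484319/120 + 385822/((27*(-15730))) = 484319*(1/120) + 385822/(-424710) = 484319/120 + 385822*(-1/424710) = 484319/120 - 192911/212355 = 1370992159/339768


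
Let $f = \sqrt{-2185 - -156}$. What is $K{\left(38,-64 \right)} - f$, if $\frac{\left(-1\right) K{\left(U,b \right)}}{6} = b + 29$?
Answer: $210 - i \sqrt{2029} \approx 210.0 - 45.044 i$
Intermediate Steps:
$K{\left(U,b \right)} = -174 - 6 b$ ($K{\left(U,b \right)} = - 6 \left(b + 29\right) = - 6 \left(29 + b\right) = -174 - 6 b$)
$f = i \sqrt{2029}$ ($f = \sqrt{-2185 + 156} = \sqrt{-2029} = i \sqrt{2029} \approx 45.044 i$)
$K{\left(38,-64 \right)} - f = \left(-174 - -384\right) - i \sqrt{2029} = \left(-174 + 384\right) - i \sqrt{2029} = 210 - i \sqrt{2029}$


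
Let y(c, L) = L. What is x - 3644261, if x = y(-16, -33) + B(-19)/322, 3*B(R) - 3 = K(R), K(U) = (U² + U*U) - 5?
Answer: -586731214/161 ≈ -3.6443e+6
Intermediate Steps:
K(U) = -5 + 2*U² (K(U) = (U² + U²) - 5 = 2*U² - 5 = -5 + 2*U²)
B(R) = -⅔ + 2*R²/3 (B(R) = 1 + (-5 + 2*R²)/3 = 1 + (-5/3 + 2*R²/3) = -⅔ + 2*R²/3)
x = -5193/161 (x = -33 + (-⅔ + (⅔)*(-19)²)/322 = -33 + (-⅔ + (⅔)*361)/322 = -33 + (-⅔ + 722/3)/322 = -33 + (1/322)*240 = -33 + 120/161 = -5193/161 ≈ -32.255)
x - 3644261 = -5193/161 - 3644261 = -586731214/161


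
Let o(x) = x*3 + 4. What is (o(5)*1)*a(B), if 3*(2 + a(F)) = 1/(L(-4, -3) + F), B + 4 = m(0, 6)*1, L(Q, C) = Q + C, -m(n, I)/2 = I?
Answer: -2641/69 ≈ -38.275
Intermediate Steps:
m(n, I) = -2*I
L(Q, C) = C + Q
o(x) = 4 + 3*x (o(x) = 3*x + 4 = 4 + 3*x)
B = -16 (B = -4 - 2*6*1 = -4 - 12*1 = -4 - 12 = -16)
a(F) = -2 + 1/(3*(-7 + F)) (a(F) = -2 + 1/(3*((-3 - 4) + F)) = -2 + 1/(3*(-7 + F)))
(o(5)*1)*a(B) = ((4 + 3*5)*1)*((43 - 6*(-16))/(3*(-7 - 16))) = ((4 + 15)*1)*((⅓)*(43 + 96)/(-23)) = (19*1)*((⅓)*(-1/23)*139) = 19*(-139/69) = -2641/69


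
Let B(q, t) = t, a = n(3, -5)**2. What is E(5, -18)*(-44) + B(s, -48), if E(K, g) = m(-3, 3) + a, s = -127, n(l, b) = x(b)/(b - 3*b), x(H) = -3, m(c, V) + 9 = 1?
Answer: 7501/25 ≈ 300.04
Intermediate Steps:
m(c, V) = -8 (m(c, V) = -9 + 1 = -8)
n(l, b) = 3/(2*b) (n(l, b) = -3/(b - 3*b) = -3*(-1/(2*b)) = -(-3)/(2*b) = 3/(2*b))
a = 9/100 (a = ((3/2)/(-5))**2 = ((3/2)*(-1/5))**2 = (-3/10)**2 = 9/100 ≈ 0.090000)
E(K, g) = -791/100 (E(K, g) = -8 + 9/100 = -791/100)
E(5, -18)*(-44) + B(s, -48) = -791/100*(-44) - 48 = 8701/25 - 48 = 7501/25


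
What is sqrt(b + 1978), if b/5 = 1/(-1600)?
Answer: sqrt(3164795)/40 ≈ 44.475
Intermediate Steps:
b = -1/320 (b = 5/(-1600) = 5*(-1/1600) = -1/320 ≈ -0.0031250)
sqrt(b + 1978) = sqrt(-1/320 + 1978) = sqrt(632959/320) = sqrt(3164795)/40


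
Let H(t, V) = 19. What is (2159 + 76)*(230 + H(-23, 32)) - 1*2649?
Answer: 553866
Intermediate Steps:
(2159 + 76)*(230 + H(-23, 32)) - 1*2649 = (2159 + 76)*(230 + 19) - 1*2649 = 2235*249 - 2649 = 556515 - 2649 = 553866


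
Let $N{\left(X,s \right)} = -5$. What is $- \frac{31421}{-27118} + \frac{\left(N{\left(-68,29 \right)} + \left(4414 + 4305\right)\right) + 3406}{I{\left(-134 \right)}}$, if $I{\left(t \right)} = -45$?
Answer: $- \frac{1678237}{6258} \approx -268.17$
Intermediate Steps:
$- \frac{31421}{-27118} + \frac{\left(N{\left(-68,29 \right)} + \left(4414 + 4305\right)\right) + 3406}{I{\left(-134 \right)}} = - \frac{31421}{-27118} + \frac{\left(-5 + \left(4414 + 4305\right)\right) + 3406}{-45} = \left(-31421\right) \left(- \frac{1}{27118}\right) + \left(\left(-5 + 8719\right) + 3406\right) \left(- \frac{1}{45}\right) = \frac{2417}{2086} + \left(8714 + 3406\right) \left(- \frac{1}{45}\right) = \frac{2417}{2086} + 12120 \left(- \frac{1}{45}\right) = \frac{2417}{2086} - \frac{808}{3} = - \frac{1678237}{6258}$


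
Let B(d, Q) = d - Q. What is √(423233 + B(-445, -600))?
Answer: 2*√105847 ≈ 650.68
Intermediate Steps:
√(423233 + B(-445, -600)) = √(423233 + (-445 - 1*(-600))) = √(423233 + (-445 + 600)) = √(423233 + 155) = √423388 = 2*√105847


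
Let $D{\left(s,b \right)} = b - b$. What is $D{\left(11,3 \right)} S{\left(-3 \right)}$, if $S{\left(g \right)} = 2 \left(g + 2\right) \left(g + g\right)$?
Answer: $0$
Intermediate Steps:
$D{\left(s,b \right)} = 0$
$S{\left(g \right)} = 2 g \left(4 + 2 g\right)$ ($S{\left(g \right)} = 2 \left(2 + g\right) 2 g = \left(4 + 2 g\right) 2 g = 2 g \left(4 + 2 g\right)$)
$D{\left(11,3 \right)} S{\left(-3 \right)} = 0 \cdot 4 \left(-3\right) \left(2 - 3\right) = 0 \cdot 4 \left(-3\right) \left(-1\right) = 0 \cdot 12 = 0$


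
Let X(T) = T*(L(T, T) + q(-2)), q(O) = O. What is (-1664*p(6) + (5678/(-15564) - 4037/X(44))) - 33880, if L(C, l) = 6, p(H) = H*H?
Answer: -5840067413/62256 ≈ -93807.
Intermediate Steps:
p(H) = H²
X(T) = 4*T (X(T) = T*(6 - 2) = T*4 = 4*T)
(-1664*p(6) + (5678/(-15564) - 4037/X(44))) - 33880 = (-1664*6² + (5678/(-15564) - 4037/(4*44))) - 33880 = (-1664*36 + (5678*(-1/15564) - 4037/176)) - 33880 = (-59904 + (-2839/7782 - 4037*1/176)) - 33880 = (-59904 + (-2839/7782 - 367/16)) - 33880 = (-59904 - 1450709/62256) - 33880 = -3730834133/62256 - 33880 = -5840067413/62256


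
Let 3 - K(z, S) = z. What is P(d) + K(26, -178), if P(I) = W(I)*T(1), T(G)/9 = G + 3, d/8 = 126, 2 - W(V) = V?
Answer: -36239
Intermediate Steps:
K(z, S) = 3 - z
W(V) = 2 - V
d = 1008 (d = 8*126 = 1008)
T(G) = 27 + 9*G (T(G) = 9*(G + 3) = 9*(3 + G) = 27 + 9*G)
P(I) = 72 - 36*I (P(I) = (2 - I)*(27 + 9*1) = (2 - I)*(27 + 9) = (2 - I)*36 = 72 - 36*I)
P(d) + K(26, -178) = (72 - 36*1008) + (3 - 1*26) = (72 - 36288) + (3 - 26) = -36216 - 23 = -36239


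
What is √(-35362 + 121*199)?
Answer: I*√11283 ≈ 106.22*I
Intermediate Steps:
√(-35362 + 121*199) = √(-35362 + 24079) = √(-11283) = I*√11283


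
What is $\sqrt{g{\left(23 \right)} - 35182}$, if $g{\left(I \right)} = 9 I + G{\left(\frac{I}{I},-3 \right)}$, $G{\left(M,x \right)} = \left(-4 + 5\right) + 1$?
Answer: $i \sqrt{34973} \approx 187.01 i$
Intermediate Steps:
$G{\left(M,x \right)} = 2$ ($G{\left(M,x \right)} = 1 + 1 = 2$)
$g{\left(I \right)} = 2 + 9 I$ ($g{\left(I \right)} = 9 I + 2 = 2 + 9 I$)
$\sqrt{g{\left(23 \right)} - 35182} = \sqrt{\left(2 + 9 \cdot 23\right) - 35182} = \sqrt{\left(2 + 207\right) - 35182} = \sqrt{209 - 35182} = \sqrt{-34973} = i \sqrt{34973}$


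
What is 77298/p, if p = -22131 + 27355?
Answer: 38649/2612 ≈ 14.797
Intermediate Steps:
p = 5224
77298/p = 77298/5224 = 77298*(1/5224) = 38649/2612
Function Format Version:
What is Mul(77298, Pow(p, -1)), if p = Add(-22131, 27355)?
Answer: Rational(38649, 2612) ≈ 14.797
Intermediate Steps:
p = 5224
Mul(77298, Pow(p, -1)) = Mul(77298, Pow(5224, -1)) = Mul(77298, Rational(1, 5224)) = Rational(38649, 2612)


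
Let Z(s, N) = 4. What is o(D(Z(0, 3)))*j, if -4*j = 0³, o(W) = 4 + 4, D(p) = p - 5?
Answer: 0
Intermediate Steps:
D(p) = -5 + p
o(W) = 8
j = 0 (j = -¼*0³ = -¼*0 = 0)
o(D(Z(0, 3)))*j = 8*0 = 0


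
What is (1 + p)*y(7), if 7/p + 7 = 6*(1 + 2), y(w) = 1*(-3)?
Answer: -54/11 ≈ -4.9091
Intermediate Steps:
y(w) = -3
p = 7/11 (p = 7/(-7 + 6*(1 + 2)) = 7/(-7 + 6*3) = 7/(-7 + 18) = 7/11 ≈ 0.63636)
(1 + p)*y(7) = (1 + 7/11)*(-3) = (18/11)*(-3) = -54/11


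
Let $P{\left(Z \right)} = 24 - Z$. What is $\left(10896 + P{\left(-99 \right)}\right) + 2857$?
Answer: $13876$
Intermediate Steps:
$\left(10896 + P{\left(-99 \right)}\right) + 2857 = \left(10896 + \left(24 - -99\right)\right) + 2857 = \left(10896 + \left(24 + 99\right)\right) + 2857 = \left(10896 + 123\right) + 2857 = 11019 + 2857 = 13876$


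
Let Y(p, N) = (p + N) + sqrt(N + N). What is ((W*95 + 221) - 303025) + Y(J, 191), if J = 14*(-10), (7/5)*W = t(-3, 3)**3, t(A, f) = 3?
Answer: -2106446/7 + sqrt(382) ≈ -3.0090e+5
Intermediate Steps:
W = 135/7 (W = (5/7)*3**3 = (5/7)*27 = 135/7 ≈ 19.286)
J = -140
Y(p, N) = N + p + sqrt(2)*sqrt(N) (Y(p, N) = (N + p) + sqrt(2*N) = (N + p) + sqrt(2)*sqrt(N) = N + p + sqrt(2)*sqrt(N))
((W*95 + 221) - 303025) + Y(J, 191) = (((135/7)*95 + 221) - 303025) + (191 - 140 + sqrt(2)*sqrt(191)) = ((12825/7 + 221) - 303025) + (191 - 140 + sqrt(382)) = (14372/7 - 303025) + (51 + sqrt(382)) = -2106803/7 + (51 + sqrt(382)) = -2106446/7 + sqrt(382)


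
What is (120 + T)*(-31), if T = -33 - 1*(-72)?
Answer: -4929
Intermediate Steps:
T = 39 (T = -33 + 72 = 39)
(120 + T)*(-31) = (120 + 39)*(-31) = 159*(-31) = -4929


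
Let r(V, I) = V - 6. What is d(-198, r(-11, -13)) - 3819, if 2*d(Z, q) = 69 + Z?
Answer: -7767/2 ≈ -3883.5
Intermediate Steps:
r(V, I) = -6 + V
d(Z, q) = 69/2 + Z/2 (d(Z, q) = (69 + Z)/2 = 69/2 + Z/2)
d(-198, r(-11, -13)) - 3819 = (69/2 + (1/2)*(-198)) - 3819 = (69/2 - 99) - 3819 = -129/2 - 3819 = -7767/2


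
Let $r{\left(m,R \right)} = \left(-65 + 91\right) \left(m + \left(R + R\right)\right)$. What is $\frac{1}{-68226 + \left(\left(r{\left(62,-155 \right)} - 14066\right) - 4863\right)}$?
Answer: $- \frac{1}{93603} \approx -1.0683 \cdot 10^{-5}$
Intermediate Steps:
$r{\left(m,R \right)} = 26 m + 52 R$ ($r{\left(m,R \right)} = 26 \left(m + 2 R\right) = 26 m + 52 R$)
$\frac{1}{-68226 + \left(\left(r{\left(62,-155 \right)} - 14066\right) - 4863\right)} = \frac{1}{-68226 + \left(\left(\left(26 \cdot 62 + 52 \left(-155\right)\right) - 14066\right) - 4863\right)} = \frac{1}{-68226 + \left(\left(\left(1612 - 8060\right) - 14066\right) - 4863\right)} = \frac{1}{-68226 - 25377} = \frac{1}{-93603} = - \frac{1}{93603}$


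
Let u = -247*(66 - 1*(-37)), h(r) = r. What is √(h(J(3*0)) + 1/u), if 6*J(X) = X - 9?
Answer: 5*I*√155342746/50882 ≈ 1.2248*I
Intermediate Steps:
J(X) = -3/2 + X/6 (J(X) = (X - 9)/6 = (-9 + X)/6 = -3/2 + X/6)
u = -25441 (u = -247*(66 + 37) = -247*103 = -25441)
√(h(J(3*0)) + 1/u) = √((-3/2 + (3*0)/6) + 1/(-25441)) = √((-3/2 + (⅙)*0) - 1/25441) = √((-3/2 + 0) - 1/25441) = √(-3/2 - 1/25441) = √(-76325/50882) = 5*I*√155342746/50882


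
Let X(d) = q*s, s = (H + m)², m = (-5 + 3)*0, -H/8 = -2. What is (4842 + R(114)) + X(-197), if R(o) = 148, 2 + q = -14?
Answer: 894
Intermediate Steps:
H = 16 (H = -8*(-2) = 16)
m = 0 (m = -2*0 = 0)
q = -16 (q = -2 - 14 = -16)
s = 256 (s = (16 + 0)² = 16² = 256)
X(d) = -4096 (X(d) = -16*256 = -4096)
(4842 + R(114)) + X(-197) = (4842 + 148) - 4096 = 4990 - 4096 = 894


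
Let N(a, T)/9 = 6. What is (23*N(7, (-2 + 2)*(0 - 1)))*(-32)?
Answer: -39744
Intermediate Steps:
N(a, T) = 54 (N(a, T) = 9*6 = 54)
(23*N(7, (-2 + 2)*(0 - 1)))*(-32) = (23*54)*(-32) = 1242*(-32) = -39744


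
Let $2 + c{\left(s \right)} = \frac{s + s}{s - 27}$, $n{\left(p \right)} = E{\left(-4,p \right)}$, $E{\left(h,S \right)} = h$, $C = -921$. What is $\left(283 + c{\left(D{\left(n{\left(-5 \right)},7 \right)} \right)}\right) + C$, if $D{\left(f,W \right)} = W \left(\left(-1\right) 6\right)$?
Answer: $- \frac{14692}{23} \approx -638.78$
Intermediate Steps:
$n{\left(p \right)} = -4$
$D{\left(f,W \right)} = - 6 W$ ($D{\left(f,W \right)} = W \left(-6\right) = - 6 W$)
$c{\left(s \right)} = -2 + \frac{2 s}{-27 + s}$ ($c{\left(s \right)} = -2 + \frac{s + s}{s - 27} = -2 + \frac{2 s}{-27 + s}$)
$\left(283 + c{\left(D{\left(n{\left(-5 \right)},7 \right)} \right)}\right) + C = \left(283 + \frac{54}{-27 - 42}\right) - 921 = \left(283 + \frac{54}{-69}\right) - 921 = \left(283 + 54 \left(- \frac{1}{69}\right)\right) - 921 = \left(283 - \frac{18}{23}\right) - 921 = \frac{6491}{23} - 921 = - \frac{14692}{23}$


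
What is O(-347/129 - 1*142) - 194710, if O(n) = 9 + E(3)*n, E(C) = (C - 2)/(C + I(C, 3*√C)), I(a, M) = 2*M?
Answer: -828823492/4257 - 37330*√3/4257 ≈ -1.9471e+5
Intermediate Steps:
E(C) = (-2 + C)/(C + 6*√C) (E(C) = (C - 2)/(C + 2*(3*√C)) = (-2 + C)/(C + 6*√C))
O(n) = 9 + n/(3 + 6*√3) (O(n) = 9 + ((-2 + 3)/(3 + 6*√3))*n = 9 + (1/(3 + 6*√3))*n = 9 + n/(3 + 6*√3))
O(-347/129 - 1*142) - 194710 = (9 - (-347/129 - 1*142)/33 + 2*(-347/129 - 1*142)*√3/33) - 194710 = (9 - (-347*1/129 - 142)/33 + 2*(-347*1/129 - 142)*√3/33) - 194710 = (9 - (-347/129 - 142)/33 + 2*(-347/129 - 142)*√3/33) - 194710 = (9 - 1/33*(-18665/129) + (2/33)*(-18665/129)*√3) - 194710 = (9 + 18665/4257 - 37330*√3/4257) - 194710 = (56978/4257 - 37330*√3/4257) - 194710 = -828823492/4257 - 37330*√3/4257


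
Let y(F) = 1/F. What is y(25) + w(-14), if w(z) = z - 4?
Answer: -449/25 ≈ -17.960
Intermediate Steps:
w(z) = -4 + z
y(25) + w(-14) = 1/25 + (-4 - 14) = 1/25 - 18 = -449/25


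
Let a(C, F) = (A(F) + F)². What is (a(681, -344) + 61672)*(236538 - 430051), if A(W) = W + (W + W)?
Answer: -378327203624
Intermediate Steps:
A(W) = 3*W (A(W) = W + 2*W = 3*W)
a(C, F) = 16*F² (a(C, F) = (3*F + F)² = (4*F)² = 16*F²)
(a(681, -344) + 61672)*(236538 - 430051) = (16*(-344)² + 61672)*(236538 - 430051) = (16*118336 + 61672)*(-193513) = (1893376 + 61672)*(-193513) = 1955048*(-193513) = -378327203624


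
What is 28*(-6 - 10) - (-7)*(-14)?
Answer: -546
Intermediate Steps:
28*(-6 - 10) - (-7)*(-14) = 28*(-16) - 1*98 = -448 - 98 = -546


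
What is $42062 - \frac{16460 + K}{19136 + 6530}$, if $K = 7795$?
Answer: $\frac{1079539037}{25666} \approx 42061.0$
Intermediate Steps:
$42062 - \frac{16460 + K}{19136 + 6530} = 42062 - \frac{16460 + 7795}{19136 + 6530} = 42062 - \frac{24255}{25666} = \frac{1079539037}{25666}$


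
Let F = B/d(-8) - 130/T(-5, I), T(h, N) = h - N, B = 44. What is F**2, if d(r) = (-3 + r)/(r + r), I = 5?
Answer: 5929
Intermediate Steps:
d(r) = (-3 + r)/(2*r) (d(r) = (-3 + r)/((2*r)) = (-3 + r)*(1/(2*r)) = (-3 + r)/(2*r))
F = 77 (F = 44/(((1/2)*(-3 - 8)/(-8))) - 130/(-5 - 1*5) = 44/(((1/2)*(-1/8)*(-11))) - 130/(-5 - 5) = 44/(11/16) - 130/(-10) = 44*(16/11) - 130*(-1/10) = 64 + 13 = 77)
F**2 = 77**2 = 5929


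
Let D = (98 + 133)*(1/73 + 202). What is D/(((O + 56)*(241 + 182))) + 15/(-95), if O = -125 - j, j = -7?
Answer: -23489359/12125154 ≈ -1.9372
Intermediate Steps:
O = -118 (O = -125 - 1*(-7) = -125 + 7 = -118)
D = 3406557/73 (D = 231*(1/73 + 202) = 231*(14747/73) = 3406557/73 ≈ 46665.)
D/(((O + 56)*(241 + 182))) + 15/(-95) = 3406557/(73*(((-118 + 56)*(241 + 182)))) + 15/(-95) = 3406557/(73*((-62*423))) + 15*(-1/95) = (3406557/73)/(-26226) - 3/19 = (3406557/73)*(-1/26226) - 3/19 = -1135519/638166 - 3/19 = -23489359/12125154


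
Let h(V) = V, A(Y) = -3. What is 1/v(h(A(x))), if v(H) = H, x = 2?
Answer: -⅓ ≈ -0.33333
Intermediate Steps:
1/v(h(A(x))) = 1/(-3) = -⅓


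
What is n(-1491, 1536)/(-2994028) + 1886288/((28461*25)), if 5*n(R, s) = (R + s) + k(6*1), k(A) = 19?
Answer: 1411897495136/532581443175 ≈ 2.6510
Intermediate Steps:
n(R, s) = 19/5 + R/5 + s/5 (n(R, s) = ((R + s) + 19)/5 = (19 + R + s)/5 = 19/5 + R/5 + s/5)
n(-1491, 1536)/(-2994028) + 1886288/((28461*25)) = (19/5 + (⅕)*(-1491) + (⅕)*1536)/(-2994028) + 1886288/((28461*25)) = (19/5 - 1491/5 + 1536/5)*(-1/2994028) + 1886288/711525 = (64/5)*(-1/2994028) + 1886288*(1/711525) = -16/3742535 + 1886288/711525 = 1411897495136/532581443175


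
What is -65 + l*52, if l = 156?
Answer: 8047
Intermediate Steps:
-65 + l*52 = -65 + 156*52 = -65 + 8112 = 8047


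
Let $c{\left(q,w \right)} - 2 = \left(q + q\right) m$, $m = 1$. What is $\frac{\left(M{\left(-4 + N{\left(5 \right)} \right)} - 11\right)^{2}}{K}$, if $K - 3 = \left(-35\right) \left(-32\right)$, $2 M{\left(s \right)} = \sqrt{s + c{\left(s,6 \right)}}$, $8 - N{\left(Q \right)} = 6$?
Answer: $\frac{\left(11 - i\right)^{2}}{1123} \approx 0.10686 - 0.01959 i$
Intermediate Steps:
$N{\left(Q \right)} = 2$ ($N{\left(Q \right)} = 8 - 6 = 2$)
$c{\left(q,w \right)} = 2 + 2 q$ ($c{\left(q,w \right)} = 2 + \left(q + q\right) 1 = 2 + 2 q 1 = 2 + 2 q$)
$M{\left(s \right)} = \frac{\sqrt{2 + 3 s}}{2}$ ($M{\left(s \right)} = \frac{\sqrt{s + \left(2 + 2 s\right)}}{2} = \frac{\sqrt{2 + 3 s}}{2}$)
$K = 1123$ ($K = 3 - -1120 = 3 + 1120 = 1123$)
$\frac{\left(M{\left(-4 + N{\left(5 \right)} \right)} - 11\right)^{2}}{K} = \frac{\left(\frac{\sqrt{2 + 3 \left(-4 + 2\right)}}{2} - 11\right)^{2}}{1123} = \left(\frac{\sqrt{2 + 3 \left(-2\right)}}{2} - 11\right)^{2} \cdot \frac{1}{1123} = \left(\frac{\sqrt{2 - 6}}{2} - 11\right)^{2} \cdot \frac{1}{1123} = \left(\frac{\sqrt{-4}}{2} - 11\right)^{2} \cdot \frac{1}{1123} = \left(\frac{2 i}{2} - 11\right)^{2} \cdot \frac{1}{1123} = \left(i - 11\right)^{2} \cdot \frac{1}{1123} = \left(-11 + i\right)^{2} \cdot \frac{1}{1123} = \frac{\left(-11 + i\right)^{2}}{1123}$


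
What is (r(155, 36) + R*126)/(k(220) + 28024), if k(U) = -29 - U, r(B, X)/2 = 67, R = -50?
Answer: -6166/27775 ≈ -0.22200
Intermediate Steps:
r(B, X) = 134 (r(B, X) = 2*67 = 134)
(r(155, 36) + R*126)/(k(220) + 28024) = (134 - 50*126)/((-29 - 1*220) + 28024) = (134 - 6300)/((-29 - 220) + 28024) = -6166/(-249 + 28024) = -6166/27775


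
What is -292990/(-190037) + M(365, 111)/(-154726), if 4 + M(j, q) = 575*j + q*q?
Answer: 1554234818/14701832431 ≈ 0.10572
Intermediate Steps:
M(j, q) = -4 + q² + 575*j (M(j, q) = -4 + (575*j + q*q) = -4 + (575*j + q²) = -4 + (q² + 575*j) = -4 + q² + 575*j)
-292990/(-190037) + M(365, 111)/(-154726) = -292990/(-190037) + (-4 + 111² + 575*365)/(-154726) = -292990*(-1/190037) + (-4 + 12321 + 209875)*(-1/154726) = 292990/190037 + 222192*(-1/154726) = 292990/190037 - 111096/77363 = 1554234818/14701832431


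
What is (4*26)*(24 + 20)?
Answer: 4576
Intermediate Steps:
(4*26)*(24 + 20) = 104*44 = 4576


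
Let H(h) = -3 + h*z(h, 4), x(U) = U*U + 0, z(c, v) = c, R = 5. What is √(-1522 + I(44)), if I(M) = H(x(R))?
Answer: 30*I ≈ 30.0*I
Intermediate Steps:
x(U) = U² (x(U) = U² + 0 = U²)
H(h) = -3 + h² (H(h) = -3 + h*h = -3 + h²)
I(M) = 622 (I(M) = -3 + (5²)² = -3 + 25² = -3 + 625 = 622)
√(-1522 + I(44)) = √(-1522 + 622) = √(-900) = 30*I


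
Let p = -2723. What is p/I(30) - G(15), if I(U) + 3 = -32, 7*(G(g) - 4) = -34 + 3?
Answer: 2738/35 ≈ 78.229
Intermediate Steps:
G(g) = -3/7 (G(g) = 4 + (-34 + 3)/7 = 4 + (1/7)*(-31) = 4 - 31/7 = -3/7)
I(U) = -35 (I(U) = -3 - 32 = -35)
p/I(30) - G(15) = -2723/(-35) - 1*(-3/7) = -2723*(-1/35) + 3/7 = 389/5 + 3/7 = 2738/35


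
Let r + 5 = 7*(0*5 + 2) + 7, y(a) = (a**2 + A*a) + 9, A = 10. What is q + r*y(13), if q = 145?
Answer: 5073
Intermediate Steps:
y(a) = 9 + a**2 + 10*a (y(a) = (a**2 + 10*a) + 9 = 9 + a**2 + 10*a)
r = 16 (r = -5 + (7*(0*5 + 2) + 7) = -5 + (7*(0 + 2) + 7) = -5 + (7*2 + 7) = -5 + (14 + 7) = -5 + 21 = 16)
q + r*y(13) = 145 + 16*(9 + 13**2 + 10*13) = 145 + 16*(9 + 169 + 130) = 145 + 16*308 = 145 + 4928 = 5073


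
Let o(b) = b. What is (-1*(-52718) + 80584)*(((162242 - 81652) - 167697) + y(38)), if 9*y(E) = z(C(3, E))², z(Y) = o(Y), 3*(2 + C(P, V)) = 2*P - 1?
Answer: -313511463044/27 ≈ -1.1612e+10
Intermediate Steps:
C(P, V) = -7/3 + 2*P/3 (C(P, V) = -2 + (2*P - 1)/3 = -2 + (-1 + 2*P)/3 = -2 + (-⅓ + 2*P/3) = -7/3 + 2*P/3)
z(Y) = Y
y(E) = 1/81 (y(E) = (-7/3 + (⅔)*3)²/9 = (-7/3 + 2)²/9 = (-⅓)²/9 = (⅑)*(⅑) = 1/81)
(-1*(-52718) + 80584)*(((162242 - 81652) - 167697) + y(38)) = (-1*(-52718) + 80584)*(((162242 - 81652) - 167697) + 1/81) = (52718 + 80584)*((80590 - 167697) + 1/81) = 133302*(-87107 + 1/81) = 133302*(-7055666/81) = -313511463044/27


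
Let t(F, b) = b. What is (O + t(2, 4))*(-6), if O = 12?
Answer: -96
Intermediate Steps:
(O + t(2, 4))*(-6) = (12 + 4)*(-6) = 16*(-6) = -96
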